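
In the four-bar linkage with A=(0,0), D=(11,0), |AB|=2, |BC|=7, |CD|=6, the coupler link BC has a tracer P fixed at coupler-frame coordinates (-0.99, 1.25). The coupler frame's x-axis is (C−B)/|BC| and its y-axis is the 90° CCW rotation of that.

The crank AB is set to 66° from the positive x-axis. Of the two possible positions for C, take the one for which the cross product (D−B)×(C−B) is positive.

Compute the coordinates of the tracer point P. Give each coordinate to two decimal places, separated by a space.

-0.60 2.57

A=(0,0), D=(11.00,0)
B = A + 2.00·(cos66°, sin66°) = (0.8135, 1.8271)
|BD| = 10.3491
circle(B,7.00) ∩ circle(D,6.00): a=5.8026, h=3.9153
  candidates: C₊=(7.2162,4.6565) cross=40.520; C₋=(5.8337,-3.0511) cross=-40.520
  mode + wants cross > 0 → take C=(7.2162,4.6565) (cross=40.520)
ex = (C−B)/|BC| = (0.9147,0.4042); ey = (-0.4042,0.9147)
P = B + -0.99·ex + 1.25·ey = (-0.5973,2.5703)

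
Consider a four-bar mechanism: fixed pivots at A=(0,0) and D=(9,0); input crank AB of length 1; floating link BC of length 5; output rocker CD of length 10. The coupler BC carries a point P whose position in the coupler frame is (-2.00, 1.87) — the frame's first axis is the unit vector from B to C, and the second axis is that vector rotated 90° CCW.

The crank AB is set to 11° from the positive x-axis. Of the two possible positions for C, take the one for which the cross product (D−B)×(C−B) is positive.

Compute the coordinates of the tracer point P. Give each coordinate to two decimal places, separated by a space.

A=(0,0), D=(9.00,0)
B = A + 1.00·(cos11°, sin11°) = (0.9816, 0.1908)
|BD| = 8.0206
circle(B,5.00) ∩ circle(D,10.00): a=-0.6651, h=4.9556
  candidates: C₊=(0.4346,5.1608) cross=39.747; C₋=(0.1988,-4.7475) cross=-39.747
  mode + wants cross > 0 → take C=(0.4346,5.1608) (cross=39.747)
ex = (C−B)/|BC| = (-0.1094,0.9940); ey = (-0.9940,-0.1094)
P = B + -2.00·ex + 1.87·ey = (-0.6583,-2.0018)

-0.66 -2.00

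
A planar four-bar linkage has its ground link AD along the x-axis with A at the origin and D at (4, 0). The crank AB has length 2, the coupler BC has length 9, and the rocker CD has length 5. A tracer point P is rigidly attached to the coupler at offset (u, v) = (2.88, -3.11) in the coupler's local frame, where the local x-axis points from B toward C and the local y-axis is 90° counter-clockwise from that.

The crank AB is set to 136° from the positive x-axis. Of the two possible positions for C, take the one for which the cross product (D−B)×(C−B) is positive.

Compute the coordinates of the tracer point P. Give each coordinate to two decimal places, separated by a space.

2.17 -0.83

A=(0,0), D=(4.00,0)
B = A + 2.00·(cos136°, sin136°) = (-1.4387, 1.3893)
|BD| = 5.6133
circle(B,9.00) ∩ circle(D,5.00): a=7.7948, h=4.4990
  candidates: C₊=(7.2271,3.8191) cross=25.254; C₋=(5.0001,-4.8990) cross=-25.254
  mode + wants cross > 0 → take C=(7.2271,3.8191) (cross=25.254)
ex = (C−B)/|BC| = (0.9629,0.2700); ey = (-0.2700,0.9629)
P = B + 2.88·ex + -3.11·ey = (2.1740,-0.8277)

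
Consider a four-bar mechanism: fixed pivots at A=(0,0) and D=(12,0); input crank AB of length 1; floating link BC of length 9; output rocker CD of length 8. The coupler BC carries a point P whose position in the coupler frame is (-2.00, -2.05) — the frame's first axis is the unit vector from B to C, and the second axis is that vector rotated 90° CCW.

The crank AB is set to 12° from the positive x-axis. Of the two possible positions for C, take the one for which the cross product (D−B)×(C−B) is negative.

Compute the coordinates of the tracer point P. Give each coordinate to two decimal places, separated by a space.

A=(0,0), D=(12.00,0)
B = A + 1.00·(cos12°, sin12°) = (0.9781, 0.2079)
|BD| = 11.0238
circle(B,9.00) ∩ circle(D,8.00): a=6.2830, h=6.4439
  candidates: C₊=(7.3815,6.5322) cross=71.037; C₋=(7.1385,-6.3534) cross=-71.037
  mode - wants cross < 0 → take C=(7.1385,-6.3534) (cross=-71.037)
ex = (C−B)/|BC| = (0.6845,-0.7290); ey = (0.7290,0.6845)
P = B + -2.00·ex + -2.05·ey = (-1.8853,0.2628)

-1.89 0.26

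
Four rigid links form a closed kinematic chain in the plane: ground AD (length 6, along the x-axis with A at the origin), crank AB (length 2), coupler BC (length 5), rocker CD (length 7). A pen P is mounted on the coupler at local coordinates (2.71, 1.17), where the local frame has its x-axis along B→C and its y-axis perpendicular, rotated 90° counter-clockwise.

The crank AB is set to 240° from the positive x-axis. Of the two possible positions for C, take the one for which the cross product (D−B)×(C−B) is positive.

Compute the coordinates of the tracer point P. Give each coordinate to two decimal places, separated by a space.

-1.73 1.13

A=(0,0), D=(6.00,0)
B = A + 2.00·(cos240°, sin240°) = (-1.0000, -1.7321)
|BD| = 7.2111
circle(B,5.00) ∩ circle(D,7.00): a=1.9415, h=4.6077
  candidates: C₊=(-0.2221,3.2071) cross=33.226; C₋=(1.9913,-5.7385) cross=-33.226
  mode + wants cross > 0 → take C=(-0.2221,3.2071) (cross=33.226)
ex = (C−B)/|BC| = (0.1556,0.9878); ey = (-0.9878,0.1556)
P = B + 2.71·ex + 1.17·ey = (-1.7341,1.1270)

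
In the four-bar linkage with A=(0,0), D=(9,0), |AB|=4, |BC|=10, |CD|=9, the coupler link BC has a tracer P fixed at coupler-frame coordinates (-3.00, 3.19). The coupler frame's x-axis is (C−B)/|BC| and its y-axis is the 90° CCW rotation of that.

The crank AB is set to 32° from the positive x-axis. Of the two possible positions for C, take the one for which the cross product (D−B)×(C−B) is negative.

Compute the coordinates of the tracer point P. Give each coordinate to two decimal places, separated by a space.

A=(0,0), D=(9.00,0)
B = A + 4.00·(cos32°, sin32°) = (3.3922, 2.1197)
|BD| = 5.9950
circle(B,10.00) ∩ circle(D,9.00): a=4.5822, h=8.8884
  candidates: C₊=(10.8211,8.8138) cross=53.286; C₋=(4.5357,-7.8147) cross=-53.286
  mode - wants cross < 0 → take C=(4.5357,-7.8147) (cross=-53.286)
ex = (C−B)/|BC| = (0.1144,-0.9934); ey = (0.9934,0.1144)
P = B + -3.00·ex + 3.19·ey = (6.2182,5.4648)

6.22 5.46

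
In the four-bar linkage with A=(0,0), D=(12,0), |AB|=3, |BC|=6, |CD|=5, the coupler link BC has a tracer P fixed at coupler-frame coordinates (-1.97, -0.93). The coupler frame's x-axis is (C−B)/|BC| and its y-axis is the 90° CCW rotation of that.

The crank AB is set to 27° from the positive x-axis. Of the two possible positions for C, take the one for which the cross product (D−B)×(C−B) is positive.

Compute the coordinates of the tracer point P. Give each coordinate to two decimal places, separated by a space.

1.13 -0.18

A=(0,0), D=(12.00,0)
B = A + 3.00·(cos27°, sin27°) = (2.6730, 1.3620)
|BD| = 9.4259
circle(B,6.00) ∩ circle(D,5.00): a=5.2964, h=2.8192
  candidates: C₊=(8.3212,3.3862) cross=26.573; C₋=(7.5065,-2.1929) cross=-26.573
  mode + wants cross > 0 → take C=(8.3212,3.3862) (cross=26.573)
ex = (C−B)/|BC| = (0.9414,0.3374); ey = (-0.3374,0.9414)
P = B + -1.97·ex + -0.93·ey = (1.1323,-0.1781)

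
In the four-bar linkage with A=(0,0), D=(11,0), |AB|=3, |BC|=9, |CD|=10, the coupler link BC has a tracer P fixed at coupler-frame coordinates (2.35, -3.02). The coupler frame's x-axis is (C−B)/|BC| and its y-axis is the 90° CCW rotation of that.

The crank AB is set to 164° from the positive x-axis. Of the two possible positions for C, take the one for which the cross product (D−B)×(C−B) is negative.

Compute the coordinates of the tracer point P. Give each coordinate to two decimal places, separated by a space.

-3.64 -2.92

A=(0,0), D=(11.00,0)
B = A + 3.00·(cos164°, sin164°) = (-2.8838, 0.8269)
|BD| = 13.9084
circle(B,9.00) ∩ circle(D,10.00): a=6.2712, h=6.4554
  candidates: C₊=(3.7601,6.8981) cross=89.785; C₋=(2.9925,-5.9899) cross=-89.785
  mode - wants cross < 0 → take C=(2.9925,-5.9899) (cross=-89.785)
ex = (C−B)/|BC| = (0.6529,-0.7574); ey = (0.7574,0.6529)
P = B + 2.35·ex + -3.02·ey = (-3.6369,-2.9249)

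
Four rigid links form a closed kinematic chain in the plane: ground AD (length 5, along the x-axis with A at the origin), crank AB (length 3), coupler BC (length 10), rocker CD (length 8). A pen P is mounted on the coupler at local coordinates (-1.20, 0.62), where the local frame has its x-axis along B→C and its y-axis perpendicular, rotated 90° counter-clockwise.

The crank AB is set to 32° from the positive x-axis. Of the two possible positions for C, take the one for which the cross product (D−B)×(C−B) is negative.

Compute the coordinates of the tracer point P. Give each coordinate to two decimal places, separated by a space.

A=(0,0), D=(5.00,0)
B = A + 3.00·(cos32°, sin32°) = (2.5441, 1.5898)
|BD| = 2.9255
circle(B,10.00) ∩ circle(D,8.00): a=7.6155, h=6.4810
  candidates: C₊=(12.4590,2.8919) cross=18.960; C₋=(5.4153,-7.9892) cross=-18.960
  mode - wants cross < 0 → take C=(5.4153,-7.9892) (cross=-18.960)
ex = (C−B)/|BC| = (0.2871,-0.9579); ey = (0.9579,0.2871)
P = B + -1.20·ex + 0.62·ey = (2.7935,2.9172)

2.79 2.92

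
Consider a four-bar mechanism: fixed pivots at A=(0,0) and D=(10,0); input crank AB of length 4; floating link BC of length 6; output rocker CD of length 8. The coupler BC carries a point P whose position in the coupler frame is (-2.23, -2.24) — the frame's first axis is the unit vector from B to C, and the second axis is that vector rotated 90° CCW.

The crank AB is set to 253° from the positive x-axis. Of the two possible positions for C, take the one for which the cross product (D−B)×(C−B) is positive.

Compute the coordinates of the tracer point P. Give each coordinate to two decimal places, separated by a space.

-0.50 -6.91

A=(0,0), D=(10.00,0)
B = A + 4.00·(cos253°, sin253°) = (-1.1695, -3.8252)
|BD| = 11.8063
circle(B,6.00) ∩ circle(D,8.00): a=4.7174, h=3.7076
  candidates: C₊=(2.0922,1.2108) cross=43.773; C₋=(4.4947,-5.8044) cross=-43.773
  mode + wants cross > 0 → take C=(2.0922,1.2108) (cross=43.773)
ex = (C−B)/|BC| = (0.5436,0.8393); ey = (-0.8393,0.5436)
P = B + -2.23·ex + -2.24·ey = (-0.5016,-6.9146)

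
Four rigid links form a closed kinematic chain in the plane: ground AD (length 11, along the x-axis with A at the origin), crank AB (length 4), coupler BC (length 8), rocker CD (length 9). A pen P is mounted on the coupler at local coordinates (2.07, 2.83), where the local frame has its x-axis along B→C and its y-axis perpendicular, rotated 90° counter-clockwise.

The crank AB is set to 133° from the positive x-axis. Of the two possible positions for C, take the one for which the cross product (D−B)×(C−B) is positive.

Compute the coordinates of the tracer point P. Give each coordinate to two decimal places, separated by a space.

A=(0,0), D=(11.00,0)
B = A + 4.00·(cos133°, sin133°) = (-2.7280, 2.9254)
|BD| = 14.0362
circle(B,8.00) ∩ circle(D,9.00): a=6.4125, h=4.7832
  candidates: C₊=(4.5406,6.2671) cross=67.139; C₋=(2.5468,-3.0893) cross=-67.139
  mode + wants cross > 0 → take C=(4.5406,6.2671) (cross=67.139)
ex = (C−B)/|BC| = (0.9086,0.4177); ey = (-0.4177,0.9086)
P = B + 2.07·ex + 2.83·ey = (-2.0294,6.3614)

-2.03 6.36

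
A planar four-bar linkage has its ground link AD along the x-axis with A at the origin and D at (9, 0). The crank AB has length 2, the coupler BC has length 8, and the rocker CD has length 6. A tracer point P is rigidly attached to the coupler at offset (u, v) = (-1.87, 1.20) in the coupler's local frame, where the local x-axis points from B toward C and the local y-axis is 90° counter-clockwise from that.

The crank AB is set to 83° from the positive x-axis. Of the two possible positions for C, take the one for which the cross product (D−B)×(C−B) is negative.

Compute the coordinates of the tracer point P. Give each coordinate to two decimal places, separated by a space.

A=(0,0), D=(9.00,0)
B = A + 2.00·(cos83°, sin83°) = (0.2437, 1.9851)
|BD| = 8.9785
circle(B,8.00) ∩ circle(D,6.00): a=6.0485, h=5.2360
  candidates: C₊=(7.3002,5.7542) cross=47.011; C₋=(4.9849,-4.4586) cross=-47.011
  mode - wants cross < 0 → take C=(4.9849,-4.4586) (cross=-47.011)
ex = (C−B)/|BC| = (0.5926,-0.8055); ey = (0.8055,0.5926)
P = B + -1.87·ex + 1.20·ey = (0.1020,4.2025)

0.10 4.20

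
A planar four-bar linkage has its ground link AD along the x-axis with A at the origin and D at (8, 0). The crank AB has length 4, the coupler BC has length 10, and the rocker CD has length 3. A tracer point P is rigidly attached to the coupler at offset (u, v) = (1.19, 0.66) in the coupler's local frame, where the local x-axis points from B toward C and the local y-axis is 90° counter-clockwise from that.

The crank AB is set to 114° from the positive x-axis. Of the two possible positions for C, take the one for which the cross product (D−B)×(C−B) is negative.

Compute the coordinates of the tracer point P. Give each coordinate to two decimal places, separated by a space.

A=(0,0), D=(8.00,0)
B = A + 4.00·(cos114°, sin114°) = (-1.6269, 3.6542)
|BD| = 10.2971
circle(B,10.00) ∩ circle(D,3.00): a=9.5673, h=2.9099
  candidates: C₊=(8.3503,2.9795) cross=29.963; C₋=(6.2850,-2.4615) cross=-29.963
  mode - wants cross < 0 → take C=(6.2850,-2.4615) (cross=-29.963)
ex = (C−B)/|BC| = (0.7912,-0.6116); ey = (0.6116,0.7912)
P = B + 1.19·ex + 0.66·ey = (-0.2818,3.4486)

-0.28 3.45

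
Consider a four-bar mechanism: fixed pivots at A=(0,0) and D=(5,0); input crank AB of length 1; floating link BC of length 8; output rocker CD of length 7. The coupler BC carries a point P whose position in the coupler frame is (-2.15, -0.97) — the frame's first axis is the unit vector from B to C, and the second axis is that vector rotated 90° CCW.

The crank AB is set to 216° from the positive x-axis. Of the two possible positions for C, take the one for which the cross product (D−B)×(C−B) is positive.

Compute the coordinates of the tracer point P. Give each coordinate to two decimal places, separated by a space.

A=(0,0), D=(5.00,0)
B = A + 1.00·(cos216°, sin216°) = (-0.8090, -0.5878)
|BD| = 5.8387
circle(B,8.00) ∩ circle(D,7.00): a=4.2039, h=6.8064
  candidates: C₊=(2.6883,6.6073) cross=39.741; C₋=(4.0587,-6.9364) cross=-39.741
  mode + wants cross > 0 → take C=(2.6883,6.6073) (cross=39.741)
ex = (C−B)/|BC| = (0.4372,0.8994); ey = (-0.8994,0.4372)
P = B + -2.15·ex + -0.97·ey = (-0.8765,-2.9455)

-0.88 -2.95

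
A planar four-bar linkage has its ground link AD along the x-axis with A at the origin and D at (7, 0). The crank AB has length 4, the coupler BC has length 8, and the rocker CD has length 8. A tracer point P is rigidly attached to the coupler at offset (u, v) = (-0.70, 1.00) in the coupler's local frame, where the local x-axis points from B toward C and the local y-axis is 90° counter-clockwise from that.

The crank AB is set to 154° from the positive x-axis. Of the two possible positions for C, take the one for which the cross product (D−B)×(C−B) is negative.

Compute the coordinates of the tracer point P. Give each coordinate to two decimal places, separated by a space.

-3.13 2.88

A=(0,0), D=(7.00,0)
B = A + 4.00·(cos154°, sin154°) = (-3.5952, 1.7535)
|BD| = 10.7393
circle(B,8.00) ∩ circle(D,8.00): a=5.3696, h=5.9302
  candidates: C₊=(2.6707,6.7273) cross=63.686; C₋=(0.7341,-4.9738) cross=-63.686
  mode - wants cross < 0 → take C=(0.7341,-4.9738) (cross=-63.686)
ex = (C−B)/|BC| = (0.5412,-0.8409); ey = (0.8409,0.5412)
P = B + -0.70·ex + 1.00·ey = (-3.1331,2.8833)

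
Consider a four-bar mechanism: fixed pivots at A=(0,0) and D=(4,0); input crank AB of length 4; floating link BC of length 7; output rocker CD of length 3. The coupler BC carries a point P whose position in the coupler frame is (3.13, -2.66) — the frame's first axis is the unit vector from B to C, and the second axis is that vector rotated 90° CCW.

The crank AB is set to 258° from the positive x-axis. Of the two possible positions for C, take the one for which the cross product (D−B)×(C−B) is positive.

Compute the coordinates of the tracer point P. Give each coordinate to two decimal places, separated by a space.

2.92 -2.24

A=(0,0), D=(4.00,0)
B = A + 4.00·(cos258°, sin258°) = (-0.8316, -3.9126)
|BD| = 6.2172
circle(B,7.00) ∩ circle(D,3.00): a=6.3255, h=2.9980
  candidates: C₊=(2.1974,2.3981) cross=18.639; C₋=(5.9709,-2.2618) cross=-18.639
  mode + wants cross > 0 → take C=(2.1974,2.3981) (cross=18.639)
ex = (C−B)/|BC| = (0.4327,0.9015); ey = (-0.9015,0.4327)
P = B + 3.13·ex + -2.66·ey = (2.9208,-2.2419)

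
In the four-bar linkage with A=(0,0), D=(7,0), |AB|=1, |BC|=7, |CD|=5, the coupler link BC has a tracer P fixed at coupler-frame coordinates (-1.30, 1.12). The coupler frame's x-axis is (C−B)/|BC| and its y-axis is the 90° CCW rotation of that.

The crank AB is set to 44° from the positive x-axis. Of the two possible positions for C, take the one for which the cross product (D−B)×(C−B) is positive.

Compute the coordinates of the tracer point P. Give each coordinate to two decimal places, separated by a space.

-0.99 0.79

A=(0,0), D=(7.00,0)
B = A + 1.00·(cos44°, sin44°) = (0.7193, 0.6947)
|BD| = 6.3190
circle(B,7.00) ∩ circle(D,5.00): a=5.0585, h=4.8385
  candidates: C₊=(6.2791,4.9478) cross=30.574; C₋=(5.2153,-4.6706) cross=-30.574
  mode + wants cross > 0 → take C=(6.2791,4.9478) (cross=30.574)
ex = (C−B)/|BC| = (0.7943,0.6076); ey = (-0.6076,0.7943)
P = B + -1.30·ex + 1.12·ey = (-0.9937,0.7944)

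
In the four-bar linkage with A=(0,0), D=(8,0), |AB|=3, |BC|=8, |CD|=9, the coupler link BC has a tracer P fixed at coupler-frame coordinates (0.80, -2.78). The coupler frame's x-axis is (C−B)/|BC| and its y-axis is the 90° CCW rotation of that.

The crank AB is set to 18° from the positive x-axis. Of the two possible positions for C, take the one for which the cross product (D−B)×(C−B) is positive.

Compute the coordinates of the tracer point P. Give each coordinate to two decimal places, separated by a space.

A=(0,0), D=(8.00,0)
B = A + 3.00·(cos18°, sin18°) = (2.8532, 0.9271)
|BD| = 5.2297
circle(B,8.00) ∩ circle(D,9.00): a=0.9895, h=7.9386
  candidates: C₊=(5.2342,8.5645) cross=41.516; C₋=(2.4197,-7.0612) cross=-41.516
  mode + wants cross > 0 → take C=(5.2342,8.5645) (cross=41.516)
ex = (C−B)/|BC| = (0.2976,0.9547); ey = (-0.9547,0.2976)
P = B + 0.80·ex + -2.78·ey = (5.7453,0.8634)

5.75 0.86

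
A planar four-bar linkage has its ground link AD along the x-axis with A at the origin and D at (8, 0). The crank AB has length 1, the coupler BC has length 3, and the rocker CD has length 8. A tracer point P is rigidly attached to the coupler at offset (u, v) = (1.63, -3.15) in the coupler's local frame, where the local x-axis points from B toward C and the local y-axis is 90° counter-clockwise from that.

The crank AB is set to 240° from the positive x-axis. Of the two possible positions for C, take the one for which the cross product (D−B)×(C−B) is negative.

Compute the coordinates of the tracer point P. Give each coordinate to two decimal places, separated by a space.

-2.60 -3.73

A=(0,0), D=(8.00,0)
B = A + 1.00·(cos240°, sin240°) = (-0.5000, -0.8660)
|BD| = 8.5440
circle(B,3.00) ∩ circle(D,8.00): a=1.0534, h=2.8090
  candidates: C₊=(0.2632,2.0353) cross=24.000; C₋=(0.8327,-3.5538) cross=-24.000
  mode - wants cross < 0 → take C=(0.8327,-3.5538) (cross=-24.000)
ex = (C−B)/|BC| = (0.4442,-0.8959); ey = (0.8959,0.4442)
P = B + 1.63·ex + -3.15·ey = (-2.5981,-3.7257)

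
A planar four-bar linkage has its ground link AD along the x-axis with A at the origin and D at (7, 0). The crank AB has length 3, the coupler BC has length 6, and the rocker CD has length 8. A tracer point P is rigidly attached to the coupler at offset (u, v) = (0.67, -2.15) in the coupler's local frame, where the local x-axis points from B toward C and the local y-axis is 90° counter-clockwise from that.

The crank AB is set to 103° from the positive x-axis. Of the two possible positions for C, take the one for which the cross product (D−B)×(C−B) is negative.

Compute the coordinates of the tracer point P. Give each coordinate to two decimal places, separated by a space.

-2.79 2.15

A=(0,0), D=(7.00,0)
B = A + 3.00·(cos103°, sin103°) = (-0.6749, 2.9231)
|BD| = 8.2127
circle(B,6.00) ∩ circle(D,8.00): a=2.4017, h=5.4984
  candidates: C₊=(3.5265,7.2066) cross=45.156; C₋=(-0.3875,-3.0700) cross=-45.156
  mode - wants cross < 0 → take C=(-0.3875,-3.0700) (cross=-45.156)
ex = (C−B)/|BC| = (0.0479,-0.9989); ey = (0.9989,0.0479)
P = B + 0.67·ex + -2.15·ey = (-2.7903,2.1509)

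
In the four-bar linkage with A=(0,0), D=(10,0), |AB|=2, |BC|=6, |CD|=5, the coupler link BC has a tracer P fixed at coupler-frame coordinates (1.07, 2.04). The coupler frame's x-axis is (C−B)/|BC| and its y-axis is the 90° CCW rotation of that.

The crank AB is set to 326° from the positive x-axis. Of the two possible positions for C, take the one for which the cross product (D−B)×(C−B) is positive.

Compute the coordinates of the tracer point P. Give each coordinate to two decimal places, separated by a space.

1.03 1.10

A=(0,0), D=(10.00,0)
B = A + 2.00·(cos326°, sin326°) = (1.6581, -1.1184)
|BD| = 8.4166
circle(B,6.00) ∩ circle(D,5.00): a=4.8618, h=3.5162
  candidates: C₊=(6.0095,3.0126) cross=29.594; C₋=(6.9439,-3.9573) cross=-29.594
  mode + wants cross > 0 → take C=(6.0095,3.0126) (cross=29.594)
ex = (C−B)/|BC| = (0.7252,0.6885); ey = (-0.6885,0.7252)
P = B + 1.07·ex + 2.04·ey = (1.0295,1.0978)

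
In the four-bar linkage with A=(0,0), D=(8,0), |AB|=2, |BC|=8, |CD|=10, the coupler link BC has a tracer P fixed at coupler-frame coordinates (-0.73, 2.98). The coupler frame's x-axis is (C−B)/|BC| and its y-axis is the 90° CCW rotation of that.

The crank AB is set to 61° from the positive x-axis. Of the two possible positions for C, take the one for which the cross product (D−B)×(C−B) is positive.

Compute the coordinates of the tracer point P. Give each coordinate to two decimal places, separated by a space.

-2.07 2.20

A=(0,0), D=(8.00,0)
B = A + 2.00·(cos61°, sin61°) = (0.9696, 1.7492)
|BD| = 7.2447
circle(B,8.00) ∩ circle(D,10.00): a=1.1378, h=7.9187
  candidates: C₊=(3.9857,9.1589) cross=57.369; C₋=(0.1618,-6.2099) cross=-57.369
  mode + wants cross > 0 → take C=(3.9857,9.1589) (cross=57.369)
ex = (C−B)/|BC| = (0.3770,0.9262); ey = (-0.9262,0.3770)
P = B + -0.73·ex + 2.98·ey = (-2.0657,2.1966)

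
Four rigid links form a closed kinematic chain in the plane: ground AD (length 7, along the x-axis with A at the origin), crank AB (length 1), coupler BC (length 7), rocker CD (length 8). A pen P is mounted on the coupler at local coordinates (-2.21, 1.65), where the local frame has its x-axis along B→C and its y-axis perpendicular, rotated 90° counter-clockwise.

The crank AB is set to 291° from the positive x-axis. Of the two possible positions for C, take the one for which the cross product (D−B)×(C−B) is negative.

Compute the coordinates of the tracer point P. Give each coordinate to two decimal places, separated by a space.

0.84 1.78

A=(0,0), D=(7.00,0)
B = A + 1.00·(cos291°, sin291°) = (0.3584, -0.9336)
|BD| = 6.7069
circle(B,7.00) ∩ circle(D,8.00): a=2.2352, h=6.6335
  candidates: C₊=(1.6485,5.9465) cross=44.491; C₋=(3.4952,-7.1914) cross=-44.491
  mode - wants cross < 0 → take C=(3.4952,-7.1914) (cross=-44.491)
ex = (C−B)/|BC| = (0.4481,-0.8940); ey = (0.8940,0.4481)
P = B + -2.21·ex + 1.65·ey = (0.8431,1.7815)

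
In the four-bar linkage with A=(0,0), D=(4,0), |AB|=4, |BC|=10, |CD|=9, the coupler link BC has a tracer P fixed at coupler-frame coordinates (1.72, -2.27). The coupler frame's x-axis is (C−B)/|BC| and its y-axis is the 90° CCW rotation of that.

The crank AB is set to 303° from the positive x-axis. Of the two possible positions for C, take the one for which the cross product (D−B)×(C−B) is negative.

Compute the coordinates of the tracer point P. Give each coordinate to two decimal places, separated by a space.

A=(0,0), D=(4.00,0)
B = A + 4.00·(cos303°, sin303°) = (2.1786, -3.3547)
|BD| = 3.8173
circle(B,10.00) ∩ circle(D,9.00): a=4.3973, h=8.9813
  candidates: C₊=(-3.6161,4.7953) cross=34.284; C₋=(12.1697,-3.7757) cross=-34.284
  mode - wants cross < 0 → take C=(12.1697,-3.7757) (cross=-34.284)
ex = (C−B)/|BC| = (0.9991,-0.0421); ey = (0.0421,0.9991)
P = B + 1.72·ex + -2.27·ey = (3.8015,-5.6951)

3.80 -5.70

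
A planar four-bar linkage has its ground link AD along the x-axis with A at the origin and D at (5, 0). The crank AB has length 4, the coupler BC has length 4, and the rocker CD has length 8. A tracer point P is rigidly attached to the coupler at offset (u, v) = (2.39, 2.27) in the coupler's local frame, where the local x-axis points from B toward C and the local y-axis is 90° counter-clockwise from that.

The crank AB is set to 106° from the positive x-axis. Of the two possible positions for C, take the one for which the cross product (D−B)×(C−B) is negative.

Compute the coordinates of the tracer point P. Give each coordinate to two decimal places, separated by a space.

-0.23 0.67

A=(0,0), D=(5.00,0)
B = A + 4.00·(cos106°, sin106°) = (-1.1025, 3.8450)
|BD| = 7.2129
circle(B,4.00) ∩ circle(D,8.00): a=0.2790, h=3.9903
  candidates: C₊=(1.2607,7.0723) cross=28.781; C₋=(-2.9936,0.3203) cross=-28.781
  mode - wants cross < 0 → take C=(-2.9936,0.3203) (cross=-28.781)
ex = (C−B)/|BC| = (-0.4728,-0.8812); ey = (0.8812,-0.4728)
P = B + 2.39·ex + 2.27·ey = (-0.2321,0.6658)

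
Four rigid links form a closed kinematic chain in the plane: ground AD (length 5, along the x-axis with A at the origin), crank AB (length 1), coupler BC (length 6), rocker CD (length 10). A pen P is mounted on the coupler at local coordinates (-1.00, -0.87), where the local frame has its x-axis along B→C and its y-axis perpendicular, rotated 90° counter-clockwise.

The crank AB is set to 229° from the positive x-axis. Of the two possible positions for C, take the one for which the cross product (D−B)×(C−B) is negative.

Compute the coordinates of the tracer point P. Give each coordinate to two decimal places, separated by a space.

A=(0,0), D=(5.00,0)
B = A + 1.00·(cos229°, sin229°) = (-0.6561, -0.7547)
|BD| = 5.7062
circle(B,6.00) ∩ circle(D,10.00): a=-2.7549, h=5.3302
  candidates: C₊=(-4.0917,4.1643) cross=30.415; C₋=(-2.6817,-6.4024) cross=-30.415
  mode - wants cross < 0 → take C=(-2.6817,-6.4024) (cross=-30.415)
ex = (C−B)/|BC| = (-0.3376,-0.9413); ey = (0.9413,-0.3376)
P = B + -1.00·ex + -0.87·ey = (-1.1374,0.4803)

-1.14 0.48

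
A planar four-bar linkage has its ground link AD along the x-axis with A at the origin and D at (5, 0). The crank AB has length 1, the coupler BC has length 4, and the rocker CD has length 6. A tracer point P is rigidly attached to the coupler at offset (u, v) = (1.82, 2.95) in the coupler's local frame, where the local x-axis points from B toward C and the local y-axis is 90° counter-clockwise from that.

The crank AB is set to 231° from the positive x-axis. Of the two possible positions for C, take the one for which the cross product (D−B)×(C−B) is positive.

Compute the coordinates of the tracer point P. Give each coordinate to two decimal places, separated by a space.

-3.30 1.43

A=(0,0), D=(5.00,0)
B = A + 1.00·(cos231°, sin231°) = (-0.6293, -0.7771)
|BD| = 5.6827
circle(B,4.00) ∩ circle(D,6.00): a=1.0816, h=3.8510
  candidates: C₊=(-0.0845,3.1856) cross=21.884; C₋=(0.9688,-4.4440) cross=-21.884
  mode + wants cross > 0 → take C=(-0.0845,3.1856) (cross=21.884)
ex = (C−B)/|BC| = (0.1362,0.9907); ey = (-0.9907,0.1362)
P = B + 1.82·ex + 2.95·ey = (-3.3039,1.4277)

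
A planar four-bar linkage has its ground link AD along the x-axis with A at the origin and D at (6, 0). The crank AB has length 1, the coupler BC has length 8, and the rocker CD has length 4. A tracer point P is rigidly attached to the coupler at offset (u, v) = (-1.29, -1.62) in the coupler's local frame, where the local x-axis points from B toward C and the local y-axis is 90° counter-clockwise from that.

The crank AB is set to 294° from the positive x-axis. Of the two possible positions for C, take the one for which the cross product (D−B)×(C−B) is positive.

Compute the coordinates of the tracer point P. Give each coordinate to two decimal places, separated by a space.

A=(0,0), D=(6.00,0)
B = A + 1.00·(cos294°, sin294°) = (0.4067, -0.9135)
|BD| = 5.6674
circle(B,8.00) ∩ circle(D,4.00): a=7.0685, h=3.7466
  candidates: C₊=(6.7788,3.9234) cross=21.233; C₋=(7.9867,-3.4718) cross=-21.233
  mode + wants cross > 0 → take C=(6.7788,3.9234) (cross=21.233)
ex = (C−B)/|BC| = (0.7965,0.6046); ey = (-0.6046,0.7965)
P = B + -1.29·ex + -1.62·ey = (0.3587,-2.9839)

0.36 -2.98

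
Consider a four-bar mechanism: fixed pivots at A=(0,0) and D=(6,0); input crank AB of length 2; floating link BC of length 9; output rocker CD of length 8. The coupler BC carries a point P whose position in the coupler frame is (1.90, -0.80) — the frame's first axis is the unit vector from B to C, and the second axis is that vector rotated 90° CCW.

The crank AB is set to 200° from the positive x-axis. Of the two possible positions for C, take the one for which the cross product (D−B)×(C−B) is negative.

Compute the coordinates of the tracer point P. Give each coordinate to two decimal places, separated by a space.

-1.31 -2.66

A=(0,0), D=(6.00,0)
B = A + 2.00·(cos200°, sin200°) = (-1.8794, -0.6840)
|BD| = 7.9090
circle(B,9.00) ∩ circle(D,8.00): a=5.0292, h=7.4637
  candidates: C₊=(2.4855,7.1867) cross=59.031; C₋=(3.7765,-7.6848) cross=-59.031
  mode - wants cross < 0 → take C=(3.7765,-7.6848) (cross=-59.031)
ex = (C−B)/|BC| = (0.6284,-0.7779); ey = (0.7779,0.6284)
P = B + 1.90·ex + -0.80·ey = (-1.3076,-2.6647)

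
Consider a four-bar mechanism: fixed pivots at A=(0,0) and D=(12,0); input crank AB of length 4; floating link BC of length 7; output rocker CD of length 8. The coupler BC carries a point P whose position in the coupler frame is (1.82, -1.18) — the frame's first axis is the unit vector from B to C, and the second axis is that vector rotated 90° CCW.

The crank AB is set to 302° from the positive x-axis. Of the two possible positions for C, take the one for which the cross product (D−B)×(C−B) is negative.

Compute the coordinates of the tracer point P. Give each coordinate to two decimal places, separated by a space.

A=(0,0), D=(12.00,0)
B = A + 4.00·(cos302°, sin302°) = (2.1197, -3.3922)
|BD| = 10.4464
circle(B,7.00) ∩ circle(D,8.00): a=4.5053, h=5.3575
  candidates: C₊=(4.6411,3.1379) cross=55.967; C₋=(8.1205,-6.9964) cross=-55.967
  mode - wants cross < 0 → take C=(8.1205,-6.9964) (cross=-55.967)
ex = (C−B)/|BC| = (0.8573,-0.5149); ey = (0.5149,0.8573)
P = B + 1.82·ex + -1.18·ey = (3.0723,-5.3408)

3.07 -5.34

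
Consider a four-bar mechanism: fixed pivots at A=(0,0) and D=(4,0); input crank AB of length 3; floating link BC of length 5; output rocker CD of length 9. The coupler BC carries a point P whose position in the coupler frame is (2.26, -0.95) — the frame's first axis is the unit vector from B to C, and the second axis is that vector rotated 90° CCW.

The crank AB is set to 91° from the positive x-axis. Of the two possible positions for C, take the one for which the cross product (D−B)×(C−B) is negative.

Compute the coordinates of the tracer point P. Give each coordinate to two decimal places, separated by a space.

A=(0,0), D=(4.00,0)
B = A + 3.00·(cos91°, sin91°) = (-0.0524, 2.9995)
|BD| = 5.0417
circle(B,5.00) ∩ circle(D,9.00): a=-3.0328, h=3.9752
  candidates: C₊=(-0.1250,7.9990) cross=20.042; C₋=(-4.8550,1.6088) cross=-20.042
  mode - wants cross < 0 → take C=(-4.8550,1.6088) (cross=-20.042)
ex = (C−B)/|BC| = (-0.9605,-0.2782); ey = (0.2782,-0.9605)
P = B + 2.26·ex + -0.95·ey = (-2.4874,3.2834)

-2.49 3.28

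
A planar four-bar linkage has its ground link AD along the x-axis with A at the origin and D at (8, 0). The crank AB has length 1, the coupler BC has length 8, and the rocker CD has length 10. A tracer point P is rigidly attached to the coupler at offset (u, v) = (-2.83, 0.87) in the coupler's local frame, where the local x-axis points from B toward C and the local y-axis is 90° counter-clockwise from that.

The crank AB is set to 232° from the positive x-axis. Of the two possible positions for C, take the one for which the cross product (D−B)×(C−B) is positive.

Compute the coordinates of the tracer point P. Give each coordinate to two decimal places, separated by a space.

A=(0,0), D=(8.00,0)
B = A + 1.00·(cos232°, sin232°) = (-0.6157, -0.7880)
|BD| = 8.6516
circle(B,8.00) ∩ circle(D,10.00): a=2.2453, h=7.6785
  candidates: C₊=(0.9209,7.0630) cross=66.431; C₋=(2.3197,-8.2300) cross=-66.431
  mode + wants cross > 0 → take C=(0.9209,7.0630) (cross=66.431)
ex = (C−B)/|BC| = (0.1921,0.9814); ey = (-0.9814,0.1921)
P = B + -2.83·ex + 0.87·ey = (-2.0130,-3.3982)

-2.01 -3.40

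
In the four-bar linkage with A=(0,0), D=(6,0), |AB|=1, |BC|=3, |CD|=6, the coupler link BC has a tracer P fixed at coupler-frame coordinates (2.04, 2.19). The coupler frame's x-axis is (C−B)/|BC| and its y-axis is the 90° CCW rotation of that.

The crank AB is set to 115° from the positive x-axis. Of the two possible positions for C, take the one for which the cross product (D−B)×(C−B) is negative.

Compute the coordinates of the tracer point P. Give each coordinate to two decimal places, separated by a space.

A=(0,0), D=(6.00,0)
B = A + 1.00·(cos115°, sin115°) = (-0.4226, 0.9063)
|BD| = 6.4862
circle(B,3.00) ∩ circle(D,6.00): a=1.1618, h=2.7659
  candidates: C₊=(1.1143,3.4827) cross=17.940; C₋=(0.3413,-1.9948) cross=-17.940
  mode - wants cross < 0 → take C=(0.3413,-1.9948) (cross=-17.940)
ex = (C−B)/|BC| = (0.2546,-0.9670); ey = (0.9670,0.2546)
P = B + 2.04·ex + 2.19·ey = (2.2147,-0.5088)

2.21 -0.51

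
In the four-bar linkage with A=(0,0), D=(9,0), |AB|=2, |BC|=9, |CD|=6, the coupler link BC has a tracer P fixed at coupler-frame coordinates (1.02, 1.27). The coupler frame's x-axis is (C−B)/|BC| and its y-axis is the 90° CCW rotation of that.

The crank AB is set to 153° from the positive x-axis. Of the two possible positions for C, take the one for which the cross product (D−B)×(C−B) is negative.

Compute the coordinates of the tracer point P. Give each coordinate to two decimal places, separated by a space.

A=(0,0), D=(9.00,0)
B = A + 2.00·(cos153°, sin153°) = (-1.7820, 0.9080)
|BD| = 10.8202
circle(B,9.00) ∩ circle(D,6.00): a=7.4895, h=4.9907
  candidates: C₊=(6.0999,5.2526) cross=54.000; C₋=(5.2623,-4.6936) cross=-54.000
  mode - wants cross < 0 → take C=(5.2623,-4.6936) (cross=-54.000)
ex = (C−B)/|BC| = (0.7827,-0.6224); ey = (0.6224,0.7827)
P = B + 1.02·ex + 1.27·ey = (-0.1932,1.2672)

-0.19 1.27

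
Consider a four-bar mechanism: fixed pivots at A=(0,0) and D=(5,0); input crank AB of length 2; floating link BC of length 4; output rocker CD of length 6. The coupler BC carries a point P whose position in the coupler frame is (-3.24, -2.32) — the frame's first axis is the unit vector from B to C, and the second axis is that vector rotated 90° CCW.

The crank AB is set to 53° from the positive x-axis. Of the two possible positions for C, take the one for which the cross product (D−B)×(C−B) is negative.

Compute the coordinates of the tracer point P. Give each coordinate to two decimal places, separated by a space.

0.68 5.55

A=(0,0), D=(5.00,0)
B = A + 2.00·(cos53°, sin53°) = (1.2036, 1.5973)
|BD| = 4.1187
circle(B,4.00) ∩ circle(D,6.00): a=-0.3686, h=3.9830
  candidates: C₊=(2.4085,5.4115) cross=16.405; C₋=(-0.6808,-1.9311) cross=-16.405
  mode - wants cross < 0 → take C=(-0.6808,-1.9311) (cross=-16.405)
ex = (C−B)/|BC| = (-0.4711,-0.8821); ey = (0.8821,-0.4711)
P = B + -3.24·ex + -2.32·ey = (0.6836,5.5482)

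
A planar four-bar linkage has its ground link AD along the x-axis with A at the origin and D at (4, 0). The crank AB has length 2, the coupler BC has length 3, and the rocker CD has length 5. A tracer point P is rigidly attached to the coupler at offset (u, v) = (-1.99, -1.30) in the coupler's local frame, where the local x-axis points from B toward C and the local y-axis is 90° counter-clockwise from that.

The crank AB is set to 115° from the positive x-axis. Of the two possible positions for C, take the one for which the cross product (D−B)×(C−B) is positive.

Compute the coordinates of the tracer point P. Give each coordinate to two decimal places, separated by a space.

A=(0,0), D=(4.00,0)
B = A + 2.00·(cos115°, sin115°) = (-0.8452, 1.8126)
|BD| = 5.1732
circle(B,3.00) ∩ circle(D,5.00): a=1.0402, h=2.8139
  candidates: C₊=(1.1149,4.0837) cross=14.557; C₋=(-0.8570,-1.1874) cross=-14.557
  mode + wants cross > 0 → take C=(1.1149,4.0837) (cross=14.557)
ex = (C−B)/|BC| = (0.6534,0.7570); ey = (-0.7570,0.6534)
P = B + -1.99·ex + -1.30·ey = (-1.1614,-0.5433)

-1.16 -0.54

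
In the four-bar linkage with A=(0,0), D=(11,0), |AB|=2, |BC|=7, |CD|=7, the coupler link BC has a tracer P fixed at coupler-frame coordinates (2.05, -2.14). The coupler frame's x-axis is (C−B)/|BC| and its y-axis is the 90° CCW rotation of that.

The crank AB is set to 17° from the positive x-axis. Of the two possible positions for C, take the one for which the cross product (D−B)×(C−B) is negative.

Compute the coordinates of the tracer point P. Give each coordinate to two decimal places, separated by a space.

1.43 -2.34

A=(0,0), D=(11.00,0)
B = A + 2.00·(cos17°, sin17°) = (1.9126, 0.5847)
|BD| = 9.1062
circle(B,7.00) ∩ circle(D,7.00): a=4.5531, h=5.3169
  candidates: C₊=(6.7977,5.5983) cross=48.417; C₋=(6.1149,-5.0135) cross=-48.417
  mode - wants cross < 0 → take C=(6.1149,-5.0135) (cross=-48.417)
ex = (C−B)/|BC| = (0.6003,-0.7998); ey = (0.7998,0.6003)
P = B + 2.05·ex + -2.14·ey = (1.4318,-2.3395)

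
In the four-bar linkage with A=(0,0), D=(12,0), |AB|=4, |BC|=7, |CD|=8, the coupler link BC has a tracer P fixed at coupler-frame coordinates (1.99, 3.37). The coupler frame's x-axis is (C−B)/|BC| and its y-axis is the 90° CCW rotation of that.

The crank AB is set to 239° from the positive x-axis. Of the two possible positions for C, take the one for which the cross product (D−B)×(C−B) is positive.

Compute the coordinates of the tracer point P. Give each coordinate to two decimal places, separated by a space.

A=(0,0), D=(12.00,0)
B = A + 4.00·(cos239°, sin239°) = (-2.0602, -3.4287)
|BD| = 14.4722
circle(B,7.00) ∩ circle(D,8.00): a=6.7178, h=1.9674
  candidates: C₊=(4.0003,0.0742) cross=28.472; C₋=(4.9325,-3.7485) cross=-28.472
  mode + wants cross > 0 → take C=(4.0003,0.0742) (cross=28.472)
ex = (C−B)/|BC| = (0.8658,0.5004); ey = (-0.5004,0.8658)
P = B + 1.99·ex + 3.37·ey = (-2.0236,0.4849)

-2.02 0.48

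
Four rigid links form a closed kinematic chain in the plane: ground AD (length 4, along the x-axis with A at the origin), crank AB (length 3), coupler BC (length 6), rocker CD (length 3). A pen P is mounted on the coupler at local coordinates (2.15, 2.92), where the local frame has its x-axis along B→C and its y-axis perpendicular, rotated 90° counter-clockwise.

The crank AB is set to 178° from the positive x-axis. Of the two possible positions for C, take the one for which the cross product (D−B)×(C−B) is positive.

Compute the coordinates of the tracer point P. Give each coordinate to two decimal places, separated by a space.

-2.24 3.65

A=(0,0), D=(4.00,0)
B = A + 3.00·(cos178°, sin178°) = (-2.9982, 0.1047)
|BD| = 6.9990
circle(B,6.00) ∩ circle(D,3.00): a=5.4283, h=2.5560
  candidates: C₊=(2.4678,2.5792) cross=17.889; C₋=(2.3913,-2.5322) cross=-17.889
  mode + wants cross > 0 → take C=(2.4678,2.5792) (cross=17.889)
ex = (C−B)/|BC| = (0.9110,0.4124); ey = (-0.4124,0.9110)
P = B + 2.15·ex + 2.92·ey = (-2.2438,3.6515)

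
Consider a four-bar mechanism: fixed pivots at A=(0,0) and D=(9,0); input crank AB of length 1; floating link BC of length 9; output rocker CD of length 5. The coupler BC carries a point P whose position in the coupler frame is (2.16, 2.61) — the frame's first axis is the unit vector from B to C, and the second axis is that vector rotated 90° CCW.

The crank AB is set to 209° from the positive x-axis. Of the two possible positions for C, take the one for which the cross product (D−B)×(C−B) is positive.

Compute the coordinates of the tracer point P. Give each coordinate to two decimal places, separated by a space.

-0.49 2.88

A=(0,0), D=(9.00,0)
B = A + 1.00·(cos209°, sin209°) = (-0.8746, -0.4848)
|BD| = 9.8865
circle(B,9.00) ∩ circle(D,5.00): a=7.7754, h=4.5325
  candidates: C₊=(6.6692,4.4235) cross=44.810; C₋=(7.1137,-4.6305) cross=-44.810
  mode + wants cross > 0 → take C=(6.6692,4.4235) (cross=44.810)
ex = (C−B)/|BC| = (0.8382,0.5454); ey = (-0.5454,0.8382)
P = B + 2.16·ex + 2.61·ey = (-0.4875,2.8809)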